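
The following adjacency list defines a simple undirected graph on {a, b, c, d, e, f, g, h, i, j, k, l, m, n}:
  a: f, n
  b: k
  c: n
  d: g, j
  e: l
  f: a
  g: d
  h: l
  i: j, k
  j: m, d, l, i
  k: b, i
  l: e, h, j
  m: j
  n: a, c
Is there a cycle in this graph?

|V| = 14, |E| = 12, number of components = 2.
Since 12 = 14 - 2, the graph is a forest and contains no cycle.

No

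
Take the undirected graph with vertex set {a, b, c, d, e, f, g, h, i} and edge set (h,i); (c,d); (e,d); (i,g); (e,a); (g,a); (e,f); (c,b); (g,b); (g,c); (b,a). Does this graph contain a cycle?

The graph has 9 vertices, 11 edges, and 1 connected component.
One cycle is a-b-c-g-a.

Yes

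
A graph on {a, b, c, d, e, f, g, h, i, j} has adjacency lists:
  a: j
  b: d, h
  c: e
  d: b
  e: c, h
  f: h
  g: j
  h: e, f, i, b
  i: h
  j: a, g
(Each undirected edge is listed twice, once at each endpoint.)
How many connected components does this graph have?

Component: {a, g, j}
Component: {b, c, d, e, f, h, i}

2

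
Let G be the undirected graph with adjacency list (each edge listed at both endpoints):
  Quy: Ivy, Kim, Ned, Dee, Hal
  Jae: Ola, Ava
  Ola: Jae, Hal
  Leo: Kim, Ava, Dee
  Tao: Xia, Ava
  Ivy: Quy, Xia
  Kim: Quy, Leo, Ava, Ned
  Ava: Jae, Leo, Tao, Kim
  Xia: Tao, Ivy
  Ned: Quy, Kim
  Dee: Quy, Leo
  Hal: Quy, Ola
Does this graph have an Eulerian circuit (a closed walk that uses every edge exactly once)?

No

Degrees: Quy:5, Jae:2, Ola:2, Leo:3, Tao:2, Ivy:2, Kim:4, Ava:4, Xia:2, Ned:2, Dee:2, Hal:2
Vertices with odd degree: Quy, Leo. An Eulerian circuit requires all degrees even.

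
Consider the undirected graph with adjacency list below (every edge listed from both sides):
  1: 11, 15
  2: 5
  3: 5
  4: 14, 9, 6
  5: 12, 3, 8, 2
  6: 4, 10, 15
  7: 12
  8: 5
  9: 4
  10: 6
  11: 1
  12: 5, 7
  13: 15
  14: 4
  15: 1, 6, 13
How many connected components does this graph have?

Component: {2, 3, 5, 7, 8, 12}
Component: {1, 4, 6, 9, 10, 11, 13, 14, 15}

2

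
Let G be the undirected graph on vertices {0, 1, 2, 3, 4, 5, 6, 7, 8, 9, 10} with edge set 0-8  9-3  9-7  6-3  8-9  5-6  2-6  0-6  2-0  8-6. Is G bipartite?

No

The cycle 6-0-8-6 has length 3, which is odd, so the graph is not bipartite.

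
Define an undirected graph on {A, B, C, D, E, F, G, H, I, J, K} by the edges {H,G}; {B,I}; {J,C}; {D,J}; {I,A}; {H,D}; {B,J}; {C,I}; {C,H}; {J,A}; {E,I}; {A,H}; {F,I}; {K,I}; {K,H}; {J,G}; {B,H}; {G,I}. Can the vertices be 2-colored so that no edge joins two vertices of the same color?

A valid 2-coloring puts {H, I, J} on one side and {A, B, C, D, E, F, G, K} on the other; every edge crosses between the two sides.

Yes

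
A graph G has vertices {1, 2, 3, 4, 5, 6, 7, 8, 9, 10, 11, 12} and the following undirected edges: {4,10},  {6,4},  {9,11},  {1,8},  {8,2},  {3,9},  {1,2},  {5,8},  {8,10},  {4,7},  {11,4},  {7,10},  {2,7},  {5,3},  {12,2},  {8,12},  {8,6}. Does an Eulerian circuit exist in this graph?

No

Degrees: 1:2, 2:4, 3:2, 4:4, 5:2, 6:2, 7:3, 8:6, 9:2, 10:3, 11:2, 12:2
Vertices with odd degree: 7, 10. An Eulerian circuit requires all degrees even.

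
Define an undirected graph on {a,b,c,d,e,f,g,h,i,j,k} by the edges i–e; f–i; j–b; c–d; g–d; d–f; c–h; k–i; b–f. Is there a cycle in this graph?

No

The graph has 11 vertices, 9 edges, and 2 connected components.
A forest on 11 vertices with 2 components has exactly 9 edges, which matches — so no cycle.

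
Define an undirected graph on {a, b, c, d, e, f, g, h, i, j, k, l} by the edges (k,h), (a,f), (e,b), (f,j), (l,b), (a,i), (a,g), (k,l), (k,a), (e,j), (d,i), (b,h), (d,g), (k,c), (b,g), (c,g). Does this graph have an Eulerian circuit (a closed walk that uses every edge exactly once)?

Yes

Degrees: a:4, b:4, c:2, d:2, e:2, f:2, g:4, h:2, i:2, j:2, k:4, l:2
Every vertex has even degree and the edges form a single connected piece, so an Eulerian circuit exists.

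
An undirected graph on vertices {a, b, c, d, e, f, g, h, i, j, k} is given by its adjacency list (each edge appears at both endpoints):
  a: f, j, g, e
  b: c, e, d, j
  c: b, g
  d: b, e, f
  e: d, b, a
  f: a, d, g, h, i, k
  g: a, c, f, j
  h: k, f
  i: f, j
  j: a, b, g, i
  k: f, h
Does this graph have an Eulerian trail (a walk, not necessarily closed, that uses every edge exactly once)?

Yes

Degrees: a:4, b:4, c:2, d:3, e:3, f:6, g:4, h:2, i:2, j:4, k:2
Odd-degree vertices: d, e (2 total).
The non-isolated vertices are connected and exactly 2 have odd degree, so an Eulerian trail exists (from d to e).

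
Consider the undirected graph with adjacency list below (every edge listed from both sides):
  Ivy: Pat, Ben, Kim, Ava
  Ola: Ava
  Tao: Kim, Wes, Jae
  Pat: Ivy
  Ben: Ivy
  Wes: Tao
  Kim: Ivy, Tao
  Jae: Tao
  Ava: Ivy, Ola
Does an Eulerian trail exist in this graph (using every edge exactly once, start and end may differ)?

No

Degrees: Ivy:4, Ola:1, Tao:3, Pat:1, Ben:1, Wes:1, Kim:2, Jae:1, Ava:2
Odd-degree vertices: Ola, Tao, Pat, Ben, Wes, Jae (6 total).
With 6 odd-degree vertices (more than two), no single trail can use every edge.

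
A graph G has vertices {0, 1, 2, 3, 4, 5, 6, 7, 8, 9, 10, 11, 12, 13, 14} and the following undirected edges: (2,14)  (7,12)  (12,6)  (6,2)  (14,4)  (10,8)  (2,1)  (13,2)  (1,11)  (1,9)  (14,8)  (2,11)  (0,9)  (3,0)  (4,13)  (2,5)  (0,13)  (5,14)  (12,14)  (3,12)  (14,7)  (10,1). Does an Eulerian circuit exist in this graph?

No

Degrees: 0:3, 1:4, 2:6, 3:2, 4:2, 5:2, 6:2, 7:2, 8:2, 9:2, 10:2, 11:2, 12:4, 13:3, 14:6
Vertices with odd degree: 0, 13. An Eulerian circuit requires all degrees even.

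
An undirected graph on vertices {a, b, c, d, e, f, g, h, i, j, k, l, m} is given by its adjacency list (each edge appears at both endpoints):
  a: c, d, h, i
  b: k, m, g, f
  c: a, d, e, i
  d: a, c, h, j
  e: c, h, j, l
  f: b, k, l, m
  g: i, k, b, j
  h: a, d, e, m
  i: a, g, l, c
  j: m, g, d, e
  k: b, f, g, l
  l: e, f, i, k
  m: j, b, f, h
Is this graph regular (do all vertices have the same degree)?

Degrees: a:4, b:4, c:4, d:4, e:4, f:4, g:4, h:4, i:4, j:4, k:4, l:4, m:4
All degrees equal 4; the graph is regular.

Yes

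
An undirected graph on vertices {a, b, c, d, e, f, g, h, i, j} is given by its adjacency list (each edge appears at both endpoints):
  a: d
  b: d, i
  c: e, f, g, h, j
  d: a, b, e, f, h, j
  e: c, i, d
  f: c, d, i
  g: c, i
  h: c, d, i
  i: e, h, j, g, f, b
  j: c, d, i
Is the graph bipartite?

Yes

Partition the vertices as {c, d, i} vs {a, b, e, f, g, h, j}. Each listed edge has one endpoint in each part, so the graph is bipartite.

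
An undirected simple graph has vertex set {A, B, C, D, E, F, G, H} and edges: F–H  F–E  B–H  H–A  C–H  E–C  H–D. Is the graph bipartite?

Yes

Color {E, G, H} black and {A, B, C, D, F} white. No edge joins two same-colored vertices, so the graph is bipartite.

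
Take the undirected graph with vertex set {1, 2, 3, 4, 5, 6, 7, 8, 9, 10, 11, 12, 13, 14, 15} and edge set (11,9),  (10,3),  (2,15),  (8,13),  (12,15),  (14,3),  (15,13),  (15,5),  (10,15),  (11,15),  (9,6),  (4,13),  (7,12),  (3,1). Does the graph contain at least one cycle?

No

|V| = 15, |E| = 14, number of components = 1.
Since 14 = 15 - 1, the graph is a forest and contains no cycle.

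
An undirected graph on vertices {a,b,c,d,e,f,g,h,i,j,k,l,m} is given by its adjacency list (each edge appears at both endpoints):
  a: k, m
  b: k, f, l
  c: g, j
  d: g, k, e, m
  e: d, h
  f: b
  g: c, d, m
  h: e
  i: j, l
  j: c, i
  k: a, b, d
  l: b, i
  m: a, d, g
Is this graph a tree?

No

The graph has 13 vertices and 15 edges.
A tree on 13 vertices has exactly 12 edges; this graph has 15, so it contains a cycle and is not a tree.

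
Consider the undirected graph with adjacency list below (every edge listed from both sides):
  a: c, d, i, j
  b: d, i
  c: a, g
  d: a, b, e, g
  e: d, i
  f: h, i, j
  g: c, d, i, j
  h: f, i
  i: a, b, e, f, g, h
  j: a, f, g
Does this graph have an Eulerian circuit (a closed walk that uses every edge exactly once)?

Degrees: a:4, b:2, c:2, d:4, e:2, f:3, g:4, h:2, i:6, j:3
f, j have odd degree; an Eulerian circuit needs every degree to be even, so none exists.

No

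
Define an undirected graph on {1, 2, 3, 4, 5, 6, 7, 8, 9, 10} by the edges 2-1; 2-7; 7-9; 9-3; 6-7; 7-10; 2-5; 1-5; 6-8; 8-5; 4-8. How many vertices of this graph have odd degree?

6

Degrees: 1:2, 2:3, 3:1, 4:1, 5:3, 6:2, 7:4, 8:3, 9:2, 10:1
Odd-degree vertices: 2, 3, 4, 5, 8, 10.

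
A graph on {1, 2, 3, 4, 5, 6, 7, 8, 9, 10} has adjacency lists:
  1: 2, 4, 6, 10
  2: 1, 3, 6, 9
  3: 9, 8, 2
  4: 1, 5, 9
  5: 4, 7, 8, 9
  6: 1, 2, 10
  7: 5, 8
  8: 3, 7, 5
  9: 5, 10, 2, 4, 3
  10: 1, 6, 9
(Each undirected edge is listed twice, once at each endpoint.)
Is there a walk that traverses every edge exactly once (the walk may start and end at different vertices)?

Degrees: 1:4, 2:4, 3:3, 4:3, 5:4, 6:3, 7:2, 8:3, 9:5, 10:3
Odd-degree vertices: 3, 4, 6, 8, 9, 10 (6 total).
With 6 odd-degree vertices (more than two), no single trail can use every edge.

No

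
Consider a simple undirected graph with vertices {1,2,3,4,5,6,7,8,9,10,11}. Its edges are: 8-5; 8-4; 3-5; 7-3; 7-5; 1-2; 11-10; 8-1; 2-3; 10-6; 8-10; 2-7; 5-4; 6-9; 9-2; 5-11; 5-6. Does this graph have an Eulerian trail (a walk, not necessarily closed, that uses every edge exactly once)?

No

Degrees: 1:2, 2:4, 3:3, 4:2, 5:6, 6:3, 7:3, 8:4, 9:2, 10:3, 11:2
Odd-degree vertices: 3, 6, 7, 10 (4 total).
With 4 odd-degree vertices (more than two), no single trail can use every edge.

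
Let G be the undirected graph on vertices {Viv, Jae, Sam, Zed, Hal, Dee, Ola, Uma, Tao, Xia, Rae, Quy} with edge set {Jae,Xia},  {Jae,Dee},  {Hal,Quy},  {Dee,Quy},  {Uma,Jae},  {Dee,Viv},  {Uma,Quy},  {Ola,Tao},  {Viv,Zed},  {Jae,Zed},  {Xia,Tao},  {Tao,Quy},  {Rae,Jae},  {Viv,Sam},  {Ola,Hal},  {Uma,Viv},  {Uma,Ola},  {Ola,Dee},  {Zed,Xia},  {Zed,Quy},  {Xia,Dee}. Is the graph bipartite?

No

Jae-Xia-Dee-Jae is an odd cycle (length 3), and a bipartite graph can contain only even cycles.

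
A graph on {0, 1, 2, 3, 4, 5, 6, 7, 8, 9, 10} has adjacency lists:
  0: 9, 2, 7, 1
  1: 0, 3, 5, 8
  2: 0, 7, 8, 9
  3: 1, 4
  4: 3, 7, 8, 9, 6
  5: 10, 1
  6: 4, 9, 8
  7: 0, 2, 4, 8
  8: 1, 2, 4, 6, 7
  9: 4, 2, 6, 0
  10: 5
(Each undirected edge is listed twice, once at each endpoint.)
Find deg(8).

Neighbors of 8: 1, 2, 4, 6, 7.

5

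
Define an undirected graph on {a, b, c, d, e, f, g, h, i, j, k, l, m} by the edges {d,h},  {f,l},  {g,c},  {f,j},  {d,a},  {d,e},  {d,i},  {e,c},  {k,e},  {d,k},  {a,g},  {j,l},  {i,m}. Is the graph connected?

No

Component: {b}
Component: {f, j, l}
Component: {a, c, d, e, g, h, i, k, m}
No edge joins these 3 groups, so the graph is disconnected.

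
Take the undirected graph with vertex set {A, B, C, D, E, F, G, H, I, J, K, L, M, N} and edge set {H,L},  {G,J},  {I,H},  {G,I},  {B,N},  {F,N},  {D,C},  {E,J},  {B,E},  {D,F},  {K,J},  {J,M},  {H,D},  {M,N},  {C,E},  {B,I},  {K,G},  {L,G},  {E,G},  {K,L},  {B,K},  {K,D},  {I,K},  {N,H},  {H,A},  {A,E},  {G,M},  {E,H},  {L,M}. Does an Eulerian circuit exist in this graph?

Yes

Degrees: A:2, B:4, C:2, D:4, E:6, F:2, G:6, H:6, I:4, J:4, K:6, L:4, M:4, N:4
All degrees are even and the non-isolated vertices are connected — an Eulerian circuit exists.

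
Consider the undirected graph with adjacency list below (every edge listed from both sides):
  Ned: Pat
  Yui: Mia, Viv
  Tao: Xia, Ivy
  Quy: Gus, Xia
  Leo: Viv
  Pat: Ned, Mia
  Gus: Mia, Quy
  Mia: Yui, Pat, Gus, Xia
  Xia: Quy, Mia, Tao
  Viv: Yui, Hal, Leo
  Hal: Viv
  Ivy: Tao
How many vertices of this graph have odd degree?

6

Degrees: Ned:1, Yui:2, Tao:2, Quy:2, Leo:1, Pat:2, Gus:2, Mia:4, Xia:3, Viv:3, Hal:1, Ivy:1
Odd-degree vertices: Ned, Leo, Xia, Viv, Hal, Ivy.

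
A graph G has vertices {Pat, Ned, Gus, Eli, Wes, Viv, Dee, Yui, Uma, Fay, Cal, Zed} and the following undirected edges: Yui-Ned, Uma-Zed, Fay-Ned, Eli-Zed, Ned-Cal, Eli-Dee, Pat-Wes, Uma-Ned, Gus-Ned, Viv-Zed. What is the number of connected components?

2

Component: {Pat, Wes}
Component: {Ned, Gus, Eli, Viv, Dee, Yui, Uma, Fay, Cal, Zed}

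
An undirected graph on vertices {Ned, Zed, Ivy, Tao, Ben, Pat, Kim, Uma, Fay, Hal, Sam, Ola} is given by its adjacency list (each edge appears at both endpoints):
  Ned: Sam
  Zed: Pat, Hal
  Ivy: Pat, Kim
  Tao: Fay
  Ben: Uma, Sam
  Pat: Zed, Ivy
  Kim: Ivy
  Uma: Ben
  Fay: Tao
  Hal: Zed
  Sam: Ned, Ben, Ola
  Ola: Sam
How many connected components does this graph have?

Component: {Tao, Fay}
Component: {Ned, Ben, Uma, Sam, Ola}
Component: {Zed, Ivy, Pat, Kim, Hal}

3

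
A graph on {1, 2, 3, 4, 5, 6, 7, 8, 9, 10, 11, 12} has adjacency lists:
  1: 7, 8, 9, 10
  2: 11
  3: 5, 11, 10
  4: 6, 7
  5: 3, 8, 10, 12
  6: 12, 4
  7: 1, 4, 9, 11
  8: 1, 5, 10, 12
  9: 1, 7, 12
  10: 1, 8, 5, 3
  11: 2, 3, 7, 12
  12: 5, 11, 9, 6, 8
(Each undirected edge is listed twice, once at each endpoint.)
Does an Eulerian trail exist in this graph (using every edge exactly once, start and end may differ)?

No

Degrees: 1:4, 2:1, 3:3, 4:2, 5:4, 6:2, 7:4, 8:4, 9:3, 10:4, 11:4, 12:5
Odd-degree vertices: 2, 3, 9, 12 (4 total).
With 4 odd-degree vertices (more than two), no single trail can use every edge.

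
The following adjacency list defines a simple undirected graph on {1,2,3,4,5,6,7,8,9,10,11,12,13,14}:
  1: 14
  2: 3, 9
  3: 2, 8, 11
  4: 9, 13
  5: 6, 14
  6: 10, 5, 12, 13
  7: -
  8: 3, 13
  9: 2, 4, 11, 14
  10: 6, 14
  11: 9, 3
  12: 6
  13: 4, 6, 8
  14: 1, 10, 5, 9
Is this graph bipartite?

Yes

Color {2, 4, 6, 7, 8, 11, 14} black and {1, 3, 5, 9, 10, 12, 13} white. No edge joins two same-colored vertices, so the graph is bipartite.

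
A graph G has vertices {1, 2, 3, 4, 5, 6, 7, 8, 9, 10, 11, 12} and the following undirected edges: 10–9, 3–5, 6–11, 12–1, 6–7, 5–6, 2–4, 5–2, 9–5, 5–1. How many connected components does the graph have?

Component: {8}
Component: {1, 2, 3, 4, 5, 6, 7, 9, 10, 11, 12}

2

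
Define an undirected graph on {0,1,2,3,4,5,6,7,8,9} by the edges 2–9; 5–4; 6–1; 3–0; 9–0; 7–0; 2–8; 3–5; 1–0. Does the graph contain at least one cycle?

The graph has 10 vertices, 9 edges, and 1 connected component.
Since 9 = 10 - 1, the graph is a forest and contains no cycle.

No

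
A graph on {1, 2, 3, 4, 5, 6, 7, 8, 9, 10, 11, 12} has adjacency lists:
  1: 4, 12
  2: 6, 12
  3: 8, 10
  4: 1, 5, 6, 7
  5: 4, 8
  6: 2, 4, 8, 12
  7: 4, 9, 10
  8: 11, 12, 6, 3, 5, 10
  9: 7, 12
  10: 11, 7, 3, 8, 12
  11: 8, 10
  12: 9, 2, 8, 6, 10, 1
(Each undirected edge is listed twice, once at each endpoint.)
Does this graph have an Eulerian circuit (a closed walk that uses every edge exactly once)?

Degrees: 1:2, 2:2, 3:2, 4:4, 5:2, 6:4, 7:3, 8:6, 9:2, 10:5, 11:2, 12:6
7, 10 have odd degree; an Eulerian circuit needs every degree to be even, so none exists.

No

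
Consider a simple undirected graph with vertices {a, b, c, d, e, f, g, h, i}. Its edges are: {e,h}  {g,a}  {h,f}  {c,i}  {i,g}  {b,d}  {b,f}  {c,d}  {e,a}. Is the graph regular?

Degrees: a:2, b:2, c:2, d:2, e:2, f:2, g:2, h:2, i:2
All degrees equal 2; the graph is regular.

Yes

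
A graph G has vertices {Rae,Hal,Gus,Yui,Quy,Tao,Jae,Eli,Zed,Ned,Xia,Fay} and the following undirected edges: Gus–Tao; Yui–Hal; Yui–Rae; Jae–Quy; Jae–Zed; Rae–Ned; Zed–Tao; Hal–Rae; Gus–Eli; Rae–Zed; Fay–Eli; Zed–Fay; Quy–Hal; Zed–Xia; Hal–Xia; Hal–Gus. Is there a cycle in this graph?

Yes

|V| = 12, |E| = 16, number of components = 1.
One cycle is Rae-Hal-Gus-Eli-Fay-Zed-Rae.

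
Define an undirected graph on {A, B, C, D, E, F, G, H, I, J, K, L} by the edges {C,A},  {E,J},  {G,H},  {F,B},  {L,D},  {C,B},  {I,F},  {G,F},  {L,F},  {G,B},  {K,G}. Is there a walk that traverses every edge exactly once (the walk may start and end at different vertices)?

No

Degrees: A:1, B:3, C:2, D:1, E:1, F:4, G:4, H:1, I:1, J:1, K:1, L:2
Odd-degree vertices: A, B, D, E, H, I, J, K (8 total).
An Eulerian trail requires 0 or 2 odd-degree vertices; here there are 8.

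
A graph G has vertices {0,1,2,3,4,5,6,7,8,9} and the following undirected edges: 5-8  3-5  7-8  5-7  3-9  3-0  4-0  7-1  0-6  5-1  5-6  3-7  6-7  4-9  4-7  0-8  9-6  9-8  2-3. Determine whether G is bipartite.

5-7-6-5 is an odd cycle (length 3), and a bipartite graph can contain only even cycles.

No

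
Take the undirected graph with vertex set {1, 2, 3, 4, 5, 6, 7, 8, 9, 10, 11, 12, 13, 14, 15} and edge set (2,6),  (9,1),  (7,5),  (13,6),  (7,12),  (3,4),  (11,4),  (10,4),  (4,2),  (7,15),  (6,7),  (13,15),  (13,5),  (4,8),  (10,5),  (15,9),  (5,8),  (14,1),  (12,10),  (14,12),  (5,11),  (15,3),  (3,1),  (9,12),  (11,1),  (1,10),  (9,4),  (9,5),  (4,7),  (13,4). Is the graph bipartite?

Yes

Partition the vertices as {2, 3, 7, 8, 9, 10, 11, 13, 14} vs {1, 4, 5, 6, 12, 15}. Each listed edge has one endpoint in each part, so the graph is bipartite.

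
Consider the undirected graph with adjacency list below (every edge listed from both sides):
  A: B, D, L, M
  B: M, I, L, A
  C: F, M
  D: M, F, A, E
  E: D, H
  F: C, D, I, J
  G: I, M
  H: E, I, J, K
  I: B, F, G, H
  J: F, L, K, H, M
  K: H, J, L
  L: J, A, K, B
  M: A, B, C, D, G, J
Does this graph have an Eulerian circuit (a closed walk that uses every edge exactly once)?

Degrees: A:4, B:4, C:2, D:4, E:2, F:4, G:2, H:4, I:4, J:5, K:3, L:4, M:6
J, K have odd degree; an Eulerian circuit needs every degree to be even, so none exists.

No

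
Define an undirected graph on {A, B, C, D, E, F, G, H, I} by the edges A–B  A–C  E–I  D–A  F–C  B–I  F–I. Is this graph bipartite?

No

B-A-C-F-I-B is an odd cycle (length 5), and a bipartite graph can contain only even cycles.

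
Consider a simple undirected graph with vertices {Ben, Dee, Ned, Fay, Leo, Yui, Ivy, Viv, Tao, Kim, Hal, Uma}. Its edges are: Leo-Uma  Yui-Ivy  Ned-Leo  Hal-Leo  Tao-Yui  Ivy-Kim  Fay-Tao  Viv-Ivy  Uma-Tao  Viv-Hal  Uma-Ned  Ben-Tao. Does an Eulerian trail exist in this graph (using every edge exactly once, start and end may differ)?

No

Degrees: Ben:1, Dee:0, Ned:2, Fay:1, Leo:3, Yui:2, Ivy:3, Viv:2, Tao:4, Kim:1, Hal:2, Uma:3
Odd-degree vertices: Ben, Fay, Leo, Ivy, Kim, Uma (6 total).
An Eulerian trail requires 0 or 2 odd-degree vertices; here there are 6.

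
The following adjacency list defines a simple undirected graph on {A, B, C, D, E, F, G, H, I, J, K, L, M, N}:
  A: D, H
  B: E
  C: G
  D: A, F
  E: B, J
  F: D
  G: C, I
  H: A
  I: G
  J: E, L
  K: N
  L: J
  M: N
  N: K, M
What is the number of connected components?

Component: {C, G, I}
Component: {K, M, N}
Component: {A, D, F, H}
Component: {B, E, J, L}

4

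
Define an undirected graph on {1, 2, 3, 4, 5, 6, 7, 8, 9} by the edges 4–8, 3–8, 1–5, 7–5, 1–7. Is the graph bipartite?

1-5-7-1 is an odd cycle (length 3), and a bipartite graph can contain only even cycles.

No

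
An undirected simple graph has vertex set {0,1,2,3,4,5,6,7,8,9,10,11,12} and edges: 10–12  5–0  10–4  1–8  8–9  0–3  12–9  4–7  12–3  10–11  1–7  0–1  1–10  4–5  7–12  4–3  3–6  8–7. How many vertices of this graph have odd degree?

4

Degrees: 0:3, 1:4, 2:0, 3:4, 4:4, 5:2, 6:1, 7:4, 8:3, 9:2, 10:4, 11:1, 12:4
Odd-degree vertices: 0, 6, 8, 11.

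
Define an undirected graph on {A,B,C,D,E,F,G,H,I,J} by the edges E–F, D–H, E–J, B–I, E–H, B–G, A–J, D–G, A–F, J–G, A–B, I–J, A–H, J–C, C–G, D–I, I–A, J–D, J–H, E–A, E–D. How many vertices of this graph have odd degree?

4

Degrees: A:6, B:3, C:2, D:5, E:5, F:2, G:4, H:4, I:4, J:7
Odd-degree vertices: B, D, E, J.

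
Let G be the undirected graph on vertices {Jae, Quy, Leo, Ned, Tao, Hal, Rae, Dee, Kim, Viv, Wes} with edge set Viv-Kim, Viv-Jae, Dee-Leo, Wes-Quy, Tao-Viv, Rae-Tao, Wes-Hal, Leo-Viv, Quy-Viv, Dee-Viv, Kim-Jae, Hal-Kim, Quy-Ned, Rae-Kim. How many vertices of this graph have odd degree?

2

Degrees: Jae:2, Quy:3, Leo:2, Ned:1, Tao:2, Hal:2, Rae:2, Dee:2, Kim:4, Viv:6, Wes:2
Odd-degree vertices: Quy, Ned.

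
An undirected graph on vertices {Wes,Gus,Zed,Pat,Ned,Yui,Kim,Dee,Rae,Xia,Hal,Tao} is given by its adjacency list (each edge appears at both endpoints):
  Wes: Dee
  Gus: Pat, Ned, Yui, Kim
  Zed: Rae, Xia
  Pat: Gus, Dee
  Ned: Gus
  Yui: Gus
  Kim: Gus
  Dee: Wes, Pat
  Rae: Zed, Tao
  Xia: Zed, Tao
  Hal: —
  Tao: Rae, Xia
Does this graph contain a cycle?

Yes

The graph has 12 vertices, 10 edges, and 3 connected components.
One cycle is Zed-Xia-Tao-Rae-Zed.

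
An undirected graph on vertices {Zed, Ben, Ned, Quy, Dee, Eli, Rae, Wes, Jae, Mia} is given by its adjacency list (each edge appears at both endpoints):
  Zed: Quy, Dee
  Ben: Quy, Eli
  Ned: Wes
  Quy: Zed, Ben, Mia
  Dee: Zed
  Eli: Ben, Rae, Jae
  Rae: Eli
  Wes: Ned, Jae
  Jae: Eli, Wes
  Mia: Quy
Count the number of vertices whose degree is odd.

6

Degrees: Zed:2, Ben:2, Ned:1, Quy:3, Dee:1, Eli:3, Rae:1, Wes:2, Jae:2, Mia:1
Odd-degree vertices: Ned, Quy, Dee, Eli, Rae, Mia.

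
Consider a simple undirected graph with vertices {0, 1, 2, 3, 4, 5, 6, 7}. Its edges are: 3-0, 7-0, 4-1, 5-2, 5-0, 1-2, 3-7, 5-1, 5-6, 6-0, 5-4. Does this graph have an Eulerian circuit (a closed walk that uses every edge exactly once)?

No

Degrees: 0:4, 1:3, 2:2, 3:2, 4:2, 5:5, 6:2, 7:2
1, 5 have odd degree; an Eulerian circuit needs every degree to be even, so none exists.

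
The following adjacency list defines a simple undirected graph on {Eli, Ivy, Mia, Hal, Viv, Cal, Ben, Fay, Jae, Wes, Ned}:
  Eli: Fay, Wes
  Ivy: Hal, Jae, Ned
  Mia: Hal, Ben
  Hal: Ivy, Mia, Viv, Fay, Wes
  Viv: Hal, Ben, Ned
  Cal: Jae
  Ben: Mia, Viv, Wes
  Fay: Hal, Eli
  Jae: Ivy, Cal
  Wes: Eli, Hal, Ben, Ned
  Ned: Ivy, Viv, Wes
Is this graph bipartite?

Yes

A valid 2-coloring puts {Ivy, Mia, Viv, Cal, Fay, Wes} on one side and {Eli, Hal, Ben, Jae, Ned} on the other; every edge crosses between the two sides.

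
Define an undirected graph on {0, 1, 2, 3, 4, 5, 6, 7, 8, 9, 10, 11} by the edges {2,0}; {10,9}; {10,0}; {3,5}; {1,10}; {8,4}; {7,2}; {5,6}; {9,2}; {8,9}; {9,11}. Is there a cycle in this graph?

The graph has 12 vertices, 11 edges, and 2 connected components.
One cycle is 0-2-9-10-0.

Yes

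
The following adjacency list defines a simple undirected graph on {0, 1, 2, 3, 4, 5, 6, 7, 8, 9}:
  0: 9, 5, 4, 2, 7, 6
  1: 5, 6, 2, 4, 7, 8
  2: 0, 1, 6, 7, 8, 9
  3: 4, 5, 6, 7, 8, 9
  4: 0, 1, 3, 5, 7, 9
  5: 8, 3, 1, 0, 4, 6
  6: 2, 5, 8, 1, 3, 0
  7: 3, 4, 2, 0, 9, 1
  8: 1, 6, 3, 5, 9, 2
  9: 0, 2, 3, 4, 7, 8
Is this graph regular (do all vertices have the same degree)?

Degrees: 0:6, 1:6, 2:6, 3:6, 4:6, 5:6, 6:6, 7:6, 8:6, 9:6
Every vertex has degree 6, so the graph is 6-regular.

Yes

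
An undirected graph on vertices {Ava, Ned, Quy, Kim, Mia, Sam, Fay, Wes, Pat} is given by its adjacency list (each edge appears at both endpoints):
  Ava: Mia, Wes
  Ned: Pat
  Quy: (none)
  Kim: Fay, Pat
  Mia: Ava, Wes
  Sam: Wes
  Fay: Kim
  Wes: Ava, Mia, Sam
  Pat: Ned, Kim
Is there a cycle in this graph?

Yes

|V| = 9, |E| = 7, number of components = 3.
One cycle is Ava-Wes-Mia-Ava.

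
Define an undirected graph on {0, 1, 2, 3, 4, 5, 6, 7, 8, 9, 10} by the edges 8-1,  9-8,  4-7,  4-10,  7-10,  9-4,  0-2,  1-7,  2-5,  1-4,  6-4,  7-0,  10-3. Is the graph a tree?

No

The graph has 11 vertices and 13 edges.
A tree on 11 vertices has exactly 10 edges; this graph has 13, so it contains a cycle and is not a tree.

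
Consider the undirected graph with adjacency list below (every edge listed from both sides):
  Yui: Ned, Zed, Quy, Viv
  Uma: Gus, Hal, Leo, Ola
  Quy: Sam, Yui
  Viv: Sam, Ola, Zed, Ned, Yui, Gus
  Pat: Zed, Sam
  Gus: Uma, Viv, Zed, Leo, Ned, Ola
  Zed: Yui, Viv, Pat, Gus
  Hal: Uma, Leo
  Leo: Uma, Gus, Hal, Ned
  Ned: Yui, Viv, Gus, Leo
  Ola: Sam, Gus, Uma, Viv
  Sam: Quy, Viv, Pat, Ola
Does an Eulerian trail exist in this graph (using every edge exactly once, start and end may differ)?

Yes

Degrees: Yui:4, Uma:4, Quy:2, Viv:6, Pat:2, Gus:6, Zed:4, Hal:2, Leo:4, Ned:4, Ola:4, Sam:4
Odd-degree vertices: none (0 total).
With 0 odd-degree vertices and all edges in one connected piece, an Eulerian trail exists.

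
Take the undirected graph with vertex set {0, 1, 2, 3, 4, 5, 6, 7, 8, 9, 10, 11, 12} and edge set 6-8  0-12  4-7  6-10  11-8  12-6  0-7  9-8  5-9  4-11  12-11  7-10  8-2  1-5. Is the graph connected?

No

Component: {3}
Component: {0, 1, 2, 4, 5, 6, 7, 8, 9, 10, 11, 12}
There are 2 separate components, so the graph is not connected.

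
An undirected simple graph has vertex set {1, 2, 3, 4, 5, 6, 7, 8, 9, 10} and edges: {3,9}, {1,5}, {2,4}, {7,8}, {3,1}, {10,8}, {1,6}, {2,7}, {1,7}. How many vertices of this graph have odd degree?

Degrees: 1:4, 2:2, 3:2, 4:1, 5:1, 6:1, 7:3, 8:2, 9:1, 10:1
Odd-degree vertices: 4, 5, 6, 7, 9, 10.

6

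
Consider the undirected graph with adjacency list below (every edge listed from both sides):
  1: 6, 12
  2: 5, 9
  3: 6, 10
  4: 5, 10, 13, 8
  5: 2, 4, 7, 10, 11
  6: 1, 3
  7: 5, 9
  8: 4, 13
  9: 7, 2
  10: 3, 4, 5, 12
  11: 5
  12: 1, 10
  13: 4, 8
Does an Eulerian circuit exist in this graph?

Degrees: 1:2, 2:2, 3:2, 4:4, 5:5, 6:2, 7:2, 8:2, 9:2, 10:4, 11:1, 12:2, 13:2
5, 11 have odd degree; an Eulerian circuit needs every degree to be even, so none exists.

No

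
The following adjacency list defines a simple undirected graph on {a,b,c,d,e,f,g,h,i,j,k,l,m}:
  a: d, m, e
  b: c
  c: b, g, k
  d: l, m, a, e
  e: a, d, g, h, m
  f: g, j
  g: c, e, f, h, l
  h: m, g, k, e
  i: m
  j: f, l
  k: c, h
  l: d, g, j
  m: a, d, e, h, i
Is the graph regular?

Degrees: a:3, b:1, c:3, d:4, e:5, f:2, g:5, h:4, i:1, j:2, k:2, l:3, m:5
Degrees are not all equal (e.g. deg(b)=1 but deg(e)=5); not regular.

No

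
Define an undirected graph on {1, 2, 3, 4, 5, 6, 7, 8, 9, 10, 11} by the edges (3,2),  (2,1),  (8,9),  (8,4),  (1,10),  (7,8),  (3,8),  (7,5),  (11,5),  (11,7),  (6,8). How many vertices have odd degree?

6

Degrees: 1:2, 2:2, 3:2, 4:1, 5:2, 6:1, 7:3, 8:5, 9:1, 10:1, 11:2
Odd-degree vertices: 4, 6, 7, 8, 9, 10.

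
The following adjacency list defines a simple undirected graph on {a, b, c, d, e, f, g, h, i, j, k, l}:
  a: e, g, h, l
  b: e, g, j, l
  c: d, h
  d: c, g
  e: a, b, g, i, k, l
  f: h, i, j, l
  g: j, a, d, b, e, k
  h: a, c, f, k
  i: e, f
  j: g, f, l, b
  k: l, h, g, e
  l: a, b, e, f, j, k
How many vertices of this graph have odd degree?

Degrees: a:4, b:4, c:2, d:2, e:6, f:4, g:6, h:4, i:2, j:4, k:4, l:6
Odd-degree vertices: none.

0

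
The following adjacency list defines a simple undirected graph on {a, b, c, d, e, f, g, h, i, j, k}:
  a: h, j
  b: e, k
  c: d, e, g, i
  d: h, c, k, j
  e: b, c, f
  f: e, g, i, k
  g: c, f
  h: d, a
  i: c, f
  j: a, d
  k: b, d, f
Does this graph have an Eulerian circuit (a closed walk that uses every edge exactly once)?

No

Degrees: a:2, b:2, c:4, d:4, e:3, f:4, g:2, h:2, i:2, j:2, k:3
e, k have odd degree; an Eulerian circuit needs every degree to be even, so none exists.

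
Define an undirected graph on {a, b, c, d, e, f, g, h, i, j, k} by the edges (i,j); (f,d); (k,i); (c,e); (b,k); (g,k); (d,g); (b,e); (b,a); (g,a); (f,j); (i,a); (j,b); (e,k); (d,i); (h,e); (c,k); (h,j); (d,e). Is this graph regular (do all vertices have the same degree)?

Degrees: a:3, b:4, c:2, d:4, e:5, f:2, g:3, h:2, i:4, j:4, k:5
Vertex c has degree 2 while e has degree 5, so the graph is not regular.

No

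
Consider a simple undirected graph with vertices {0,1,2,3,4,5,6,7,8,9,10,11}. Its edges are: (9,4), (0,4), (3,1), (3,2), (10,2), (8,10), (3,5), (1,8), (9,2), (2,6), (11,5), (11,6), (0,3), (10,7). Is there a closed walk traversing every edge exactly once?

No

Degrees: 0:2, 1:2, 2:4, 3:4, 4:2, 5:2, 6:2, 7:1, 8:2, 9:2, 10:3, 11:2
7, 10 have odd degree; an Eulerian circuit needs every degree to be even, so none exists.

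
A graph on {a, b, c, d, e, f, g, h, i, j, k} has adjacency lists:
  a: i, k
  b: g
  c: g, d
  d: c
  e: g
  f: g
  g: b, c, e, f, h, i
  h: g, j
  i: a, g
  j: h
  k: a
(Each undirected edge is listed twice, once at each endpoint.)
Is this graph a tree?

The graph has 11 vertices and 10 edges.
It is connected with exactly 10 edges, hence acyclic — it is a tree.

Yes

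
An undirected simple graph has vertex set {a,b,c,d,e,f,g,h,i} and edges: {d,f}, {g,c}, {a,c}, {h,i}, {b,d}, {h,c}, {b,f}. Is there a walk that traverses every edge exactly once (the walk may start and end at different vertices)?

No

Degrees: a:1, b:2, c:3, d:2, e:0, f:2, g:1, h:2, i:1
Odd-degree vertices: a, c, g, i (4 total).
An Eulerian trail requires 0 or 2 odd-degree vertices; here there are 4.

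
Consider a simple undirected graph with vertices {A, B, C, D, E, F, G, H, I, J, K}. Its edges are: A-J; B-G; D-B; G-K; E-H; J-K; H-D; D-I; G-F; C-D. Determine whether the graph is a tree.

The graph has 11 vertices and 10 edges.
It is connected with exactly 10 edges, hence acyclic — it is a tree.

Yes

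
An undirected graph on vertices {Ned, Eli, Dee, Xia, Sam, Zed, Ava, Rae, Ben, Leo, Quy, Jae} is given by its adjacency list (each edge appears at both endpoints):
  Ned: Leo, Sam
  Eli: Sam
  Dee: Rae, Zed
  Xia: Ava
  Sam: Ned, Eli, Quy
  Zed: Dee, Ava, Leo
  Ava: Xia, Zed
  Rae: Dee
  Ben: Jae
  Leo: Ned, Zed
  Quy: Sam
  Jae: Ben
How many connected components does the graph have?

2

Component: {Ben, Jae}
Component: {Ned, Eli, Dee, Xia, Sam, Zed, Ava, Rae, Leo, Quy}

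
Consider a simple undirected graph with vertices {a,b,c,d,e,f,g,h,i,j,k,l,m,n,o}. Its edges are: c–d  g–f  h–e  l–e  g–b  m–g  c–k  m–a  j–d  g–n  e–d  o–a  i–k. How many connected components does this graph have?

Component: {a, b, f, g, m, n, o}
Component: {c, d, e, h, i, j, k, l}

2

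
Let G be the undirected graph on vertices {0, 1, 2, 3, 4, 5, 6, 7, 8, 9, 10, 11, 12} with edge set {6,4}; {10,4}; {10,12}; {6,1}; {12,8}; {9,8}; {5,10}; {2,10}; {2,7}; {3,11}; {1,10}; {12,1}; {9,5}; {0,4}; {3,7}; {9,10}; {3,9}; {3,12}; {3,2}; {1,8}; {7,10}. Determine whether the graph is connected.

A breadth-first search from 0 visits 0, 4, 10, 6, 12, 1, 7, 9, 2, 5, 3, 8, 11 — all 13 vertices — so the graph is connected.

Yes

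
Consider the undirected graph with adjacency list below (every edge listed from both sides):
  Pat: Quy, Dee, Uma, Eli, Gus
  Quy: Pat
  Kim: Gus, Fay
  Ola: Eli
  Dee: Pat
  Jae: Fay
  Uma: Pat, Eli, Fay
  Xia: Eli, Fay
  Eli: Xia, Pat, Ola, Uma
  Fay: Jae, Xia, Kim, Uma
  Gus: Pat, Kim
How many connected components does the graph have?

1

Component: {Pat, Quy, Kim, Ola, Dee, Jae, Uma, Xia, Eli, Fay, Gus}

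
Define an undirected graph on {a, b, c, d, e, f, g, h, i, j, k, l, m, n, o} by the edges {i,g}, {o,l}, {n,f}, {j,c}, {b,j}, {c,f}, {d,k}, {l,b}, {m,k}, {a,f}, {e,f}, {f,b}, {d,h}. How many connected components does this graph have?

3

Component: {g, i}
Component: {d, h, k, m}
Component: {a, b, c, e, f, j, l, n, o}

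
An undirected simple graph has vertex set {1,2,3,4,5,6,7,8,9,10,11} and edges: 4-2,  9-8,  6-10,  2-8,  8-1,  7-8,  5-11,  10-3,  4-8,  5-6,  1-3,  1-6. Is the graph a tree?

|V| = 11, |E| = 12.
A tree on 11 vertices has exactly 10 edges; this graph has 12, so it contains a cycle and is not a tree.

No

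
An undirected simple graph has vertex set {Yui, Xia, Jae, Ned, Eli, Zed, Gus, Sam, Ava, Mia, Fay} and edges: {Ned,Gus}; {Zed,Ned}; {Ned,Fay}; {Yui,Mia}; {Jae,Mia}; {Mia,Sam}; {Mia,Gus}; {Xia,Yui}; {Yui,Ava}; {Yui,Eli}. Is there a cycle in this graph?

|V| = 11, |E| = 10, number of components = 1.
A forest on 11 vertices with 1 component has exactly 10 edges, which matches — so no cycle.

No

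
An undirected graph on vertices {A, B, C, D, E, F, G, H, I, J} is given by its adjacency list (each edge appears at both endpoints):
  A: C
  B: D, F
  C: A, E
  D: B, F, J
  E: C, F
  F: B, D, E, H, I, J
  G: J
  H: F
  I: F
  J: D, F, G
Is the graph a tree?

|V| = 10, |E| = 11.
A tree on 10 vertices has exactly 9 edges; this graph has 11, so it contains a cycle and is not a tree.

No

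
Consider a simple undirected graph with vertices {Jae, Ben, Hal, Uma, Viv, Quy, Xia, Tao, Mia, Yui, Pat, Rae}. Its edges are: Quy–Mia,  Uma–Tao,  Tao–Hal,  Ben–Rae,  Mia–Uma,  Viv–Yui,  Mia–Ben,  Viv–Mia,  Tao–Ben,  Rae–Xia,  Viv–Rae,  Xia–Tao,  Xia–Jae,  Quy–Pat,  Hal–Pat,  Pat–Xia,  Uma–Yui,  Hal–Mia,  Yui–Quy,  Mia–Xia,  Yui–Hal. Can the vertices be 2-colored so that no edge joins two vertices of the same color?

Color {Ben, Hal, Uma, Viv, Quy, Xia} black and {Jae, Tao, Mia, Yui, Pat, Rae} white. No edge joins two same-colored vertices, so the graph is bipartite.

Yes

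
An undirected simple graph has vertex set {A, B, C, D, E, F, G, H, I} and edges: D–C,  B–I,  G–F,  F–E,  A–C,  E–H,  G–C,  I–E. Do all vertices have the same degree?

Degrees: A:1, B:1, C:3, D:1, E:3, F:2, G:2, H:1, I:2
Degrees are not all equal (e.g. deg(A)=1 but deg(C)=3); not regular.

No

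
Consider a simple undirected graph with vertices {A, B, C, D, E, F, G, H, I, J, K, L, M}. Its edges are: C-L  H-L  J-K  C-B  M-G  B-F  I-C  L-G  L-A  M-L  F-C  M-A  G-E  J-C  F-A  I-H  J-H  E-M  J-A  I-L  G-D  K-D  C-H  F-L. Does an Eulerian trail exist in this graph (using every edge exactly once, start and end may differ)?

Degrees: A:4, B:2, C:6, D:2, E:2, F:4, G:4, H:4, I:3, J:4, K:2, L:7, M:4
Odd-degree vertices: I, L (2 total).
With 2 odd-degree vertices and all edges in one connected piece, an Eulerian trail exists (from I to L).

Yes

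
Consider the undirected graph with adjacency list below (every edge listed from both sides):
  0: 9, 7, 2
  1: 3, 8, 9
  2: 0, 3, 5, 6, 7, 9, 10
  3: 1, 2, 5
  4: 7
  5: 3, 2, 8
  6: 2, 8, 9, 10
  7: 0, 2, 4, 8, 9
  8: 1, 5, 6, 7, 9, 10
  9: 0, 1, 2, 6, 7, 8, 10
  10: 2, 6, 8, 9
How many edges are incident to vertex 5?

3

Neighbors of 5: 2, 3, 8.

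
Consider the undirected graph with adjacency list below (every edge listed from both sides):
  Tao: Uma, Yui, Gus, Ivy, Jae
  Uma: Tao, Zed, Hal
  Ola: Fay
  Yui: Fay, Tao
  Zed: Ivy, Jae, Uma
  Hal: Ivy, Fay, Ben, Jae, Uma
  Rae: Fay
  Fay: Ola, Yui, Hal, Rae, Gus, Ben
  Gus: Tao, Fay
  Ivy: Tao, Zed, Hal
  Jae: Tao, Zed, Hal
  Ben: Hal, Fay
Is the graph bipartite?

Fay-Hal-Ben-Fay is an odd cycle (length 3), and a bipartite graph can contain only even cycles.

No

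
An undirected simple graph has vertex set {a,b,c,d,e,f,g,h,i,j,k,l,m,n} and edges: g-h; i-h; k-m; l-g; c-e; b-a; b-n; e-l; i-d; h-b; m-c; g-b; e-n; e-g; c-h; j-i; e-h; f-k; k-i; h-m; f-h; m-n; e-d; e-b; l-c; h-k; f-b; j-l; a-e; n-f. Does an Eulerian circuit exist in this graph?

Yes

Degrees: a:2, b:6, c:4, d:2, e:8, f:4, g:4, h:8, i:4, j:2, k:4, l:4, m:4, n:4
All degrees are even and the non-isolated vertices are connected — an Eulerian circuit exists.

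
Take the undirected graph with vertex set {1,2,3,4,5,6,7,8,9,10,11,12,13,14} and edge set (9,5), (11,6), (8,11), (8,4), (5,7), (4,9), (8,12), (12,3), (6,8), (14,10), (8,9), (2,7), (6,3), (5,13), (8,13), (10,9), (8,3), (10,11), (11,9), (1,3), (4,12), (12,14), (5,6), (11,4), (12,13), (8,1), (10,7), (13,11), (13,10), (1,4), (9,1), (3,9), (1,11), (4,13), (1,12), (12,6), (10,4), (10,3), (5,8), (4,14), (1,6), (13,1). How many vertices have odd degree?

10

Degrees: 1:8, 2:1, 3:6, 4:8, 5:5, 6:6, 7:3, 8:9, 9:7, 10:7, 11:7, 12:7, 13:7, 14:3
Odd-degree vertices: 2, 5, 7, 8, 9, 10, 11, 12, 13, 14.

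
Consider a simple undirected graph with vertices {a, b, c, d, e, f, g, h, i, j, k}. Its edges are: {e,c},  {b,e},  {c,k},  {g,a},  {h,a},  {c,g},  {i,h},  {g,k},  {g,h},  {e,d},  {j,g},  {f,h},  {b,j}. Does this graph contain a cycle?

The graph has 11 vertices, 13 edges, and 1 connected component.
One cycle is g-k-c-e-b-j-g.

Yes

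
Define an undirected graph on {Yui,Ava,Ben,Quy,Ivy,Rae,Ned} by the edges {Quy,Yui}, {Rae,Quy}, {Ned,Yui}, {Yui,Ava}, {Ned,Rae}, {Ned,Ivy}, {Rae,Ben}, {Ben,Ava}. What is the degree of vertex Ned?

Neighbors of Ned: Yui, Ivy, Rae.

3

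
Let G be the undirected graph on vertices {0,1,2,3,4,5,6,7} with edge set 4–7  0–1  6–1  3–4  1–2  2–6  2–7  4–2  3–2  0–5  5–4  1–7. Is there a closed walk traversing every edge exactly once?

Degrees: 0:2, 1:4, 2:5, 3:2, 4:4, 5:2, 6:2, 7:3
2, 7 have odd degree; an Eulerian circuit needs every degree to be even, so none exists.

No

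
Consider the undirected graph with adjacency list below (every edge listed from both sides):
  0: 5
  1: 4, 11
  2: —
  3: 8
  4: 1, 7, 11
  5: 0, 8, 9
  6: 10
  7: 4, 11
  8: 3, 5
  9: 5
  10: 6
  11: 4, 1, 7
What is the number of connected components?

Component: {2}
Component: {6, 10}
Component: {1, 4, 7, 11}
Component: {0, 3, 5, 8, 9}

4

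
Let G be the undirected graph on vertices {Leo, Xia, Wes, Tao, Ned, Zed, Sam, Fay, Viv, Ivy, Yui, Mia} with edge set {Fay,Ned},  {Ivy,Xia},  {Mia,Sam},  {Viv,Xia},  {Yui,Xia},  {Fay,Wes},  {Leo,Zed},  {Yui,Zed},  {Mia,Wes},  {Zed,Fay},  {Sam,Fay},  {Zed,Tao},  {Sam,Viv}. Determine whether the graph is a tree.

|V| = 12, |E| = 13.
A tree on 12 vertices has exactly 11 edges; this graph has 13, so it contains a cycle and is not a tree.

No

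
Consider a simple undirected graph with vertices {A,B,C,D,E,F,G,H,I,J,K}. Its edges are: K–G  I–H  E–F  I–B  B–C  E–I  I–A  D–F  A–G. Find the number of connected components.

2

Component: {J}
Component: {A, B, C, D, E, F, G, H, I, K}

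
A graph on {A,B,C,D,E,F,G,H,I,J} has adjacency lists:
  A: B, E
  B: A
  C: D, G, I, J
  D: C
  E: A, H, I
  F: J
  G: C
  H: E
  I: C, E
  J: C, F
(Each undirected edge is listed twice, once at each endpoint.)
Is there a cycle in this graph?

No

|V| = 10, |E| = 9, number of components = 1.
A forest on 10 vertices with 1 component has exactly 9 edges, which matches — so no cycle.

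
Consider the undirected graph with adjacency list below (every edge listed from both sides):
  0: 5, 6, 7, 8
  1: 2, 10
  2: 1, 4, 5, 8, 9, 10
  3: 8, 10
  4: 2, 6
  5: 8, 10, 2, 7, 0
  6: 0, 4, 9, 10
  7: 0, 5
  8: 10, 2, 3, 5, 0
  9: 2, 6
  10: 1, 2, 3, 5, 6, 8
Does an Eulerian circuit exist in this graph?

Degrees: 0:4, 1:2, 2:6, 3:2, 4:2, 5:5, 6:4, 7:2, 8:5, 9:2, 10:6
5, 8 have odd degree; an Eulerian circuit needs every degree to be even, so none exists.

No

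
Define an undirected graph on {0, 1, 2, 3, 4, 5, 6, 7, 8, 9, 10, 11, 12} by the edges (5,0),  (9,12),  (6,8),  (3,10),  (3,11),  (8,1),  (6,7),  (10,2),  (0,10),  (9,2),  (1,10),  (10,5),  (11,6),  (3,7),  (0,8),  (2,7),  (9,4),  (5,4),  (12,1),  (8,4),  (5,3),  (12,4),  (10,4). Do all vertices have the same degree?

Degrees: 0:3, 1:3, 2:3, 3:4, 4:5, 5:4, 6:3, 7:3, 8:4, 9:3, 10:6, 11:2, 12:3
Vertex 11 has degree 2 while 10 has degree 6, so the graph is not regular.

No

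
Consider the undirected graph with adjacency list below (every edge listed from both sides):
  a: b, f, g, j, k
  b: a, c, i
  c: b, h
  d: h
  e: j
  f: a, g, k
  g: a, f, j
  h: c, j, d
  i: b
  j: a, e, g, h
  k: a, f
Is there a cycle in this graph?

Yes

The graph has 11 vertices, 14 edges, and 1 connected component.
Since 14 > 11 - 1, a cycle must exist; for instance a-f-g-j-h-c-b-a.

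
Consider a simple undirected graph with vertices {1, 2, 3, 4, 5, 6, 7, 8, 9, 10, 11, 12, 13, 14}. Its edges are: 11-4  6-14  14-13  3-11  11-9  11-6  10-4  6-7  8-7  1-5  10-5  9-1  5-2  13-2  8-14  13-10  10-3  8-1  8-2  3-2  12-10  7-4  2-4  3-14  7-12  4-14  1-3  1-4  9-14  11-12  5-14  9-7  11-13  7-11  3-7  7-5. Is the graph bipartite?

No

11-7-12-11 is an odd cycle (length 3), and a bipartite graph can contain only even cycles.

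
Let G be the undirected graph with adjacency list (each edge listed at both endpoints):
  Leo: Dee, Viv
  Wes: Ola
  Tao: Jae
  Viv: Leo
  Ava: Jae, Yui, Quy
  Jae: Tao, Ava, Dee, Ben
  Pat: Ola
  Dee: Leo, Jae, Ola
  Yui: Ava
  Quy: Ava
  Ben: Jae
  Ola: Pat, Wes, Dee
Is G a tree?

Yes

The graph has 12 vertices and 11 edges.
Connected and |E| = |V| - 1, which characterizes a tree.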